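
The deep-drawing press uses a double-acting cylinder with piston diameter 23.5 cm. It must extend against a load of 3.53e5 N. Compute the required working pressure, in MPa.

P ≈ 8.14 MPa

Cap-side area A_cap = π/4 × (23.5 cm)² = 433.7 cm^2
P = F / A = 3.53e5 N / A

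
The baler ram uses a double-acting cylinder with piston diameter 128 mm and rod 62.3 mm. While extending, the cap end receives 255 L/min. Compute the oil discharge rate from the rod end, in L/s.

Q_out ≈ 3.24 L/s

Cap-side area A_cap = π/4 × (128 mm)² = 12870 mm^2
Rod-side annular area A_ann = π/4 × (128² − 62.3²) = 9820 mm^2
Piston speed v = Q_in/A_cap; rod-end outflow Q_out = v × A_ann = Q_in × A_ann/A_cap.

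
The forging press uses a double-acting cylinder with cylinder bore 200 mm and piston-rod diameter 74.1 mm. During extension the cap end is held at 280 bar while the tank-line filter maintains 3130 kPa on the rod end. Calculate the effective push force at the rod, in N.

F ≈ 7.95e5 N

Cap-side area A_cap = π/4 × (200 mm)² = 31420 mm^2
Rod-side annular area A_ann = π/4 × (200² − 74.1²) = 27100 mm^2
Net thrust = P_cap·A_cap − P_rod·A_ann = 8.796e5 N − 84830 N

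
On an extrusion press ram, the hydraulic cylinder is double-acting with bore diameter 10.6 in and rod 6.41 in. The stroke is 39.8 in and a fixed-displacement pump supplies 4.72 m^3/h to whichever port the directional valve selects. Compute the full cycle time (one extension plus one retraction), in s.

Cap-side area A_cap = π/4 × (10.6 in)² = 88.25 in^2
Rod-side annular area A_ann = π/4 × (10.6² − 6.41²) = 55.98 in^2
t_ext = A_cap·L/Q = 43.90 s
t_ret = A_ann·L/Q = 27.85 s
t_cycle = t_ext + t_ret

t ≈ 71.7 s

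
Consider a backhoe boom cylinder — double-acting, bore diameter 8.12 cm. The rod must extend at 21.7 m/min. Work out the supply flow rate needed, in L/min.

Cap-side area A_cap = π/4 × (8.12 cm)² = 51.78 cm^2
Q = A × v

Q ≈ 112 L/min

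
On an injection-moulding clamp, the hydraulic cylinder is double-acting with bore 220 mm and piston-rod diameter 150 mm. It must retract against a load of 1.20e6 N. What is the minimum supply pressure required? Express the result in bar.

Rod-side annular area A_ann = π/4 × (220² − 150²) = 20340 mm^2
Retraction: pressure acts on the annular area.
P = F / A = 1.20e6 N / A

P ≈ 590 bar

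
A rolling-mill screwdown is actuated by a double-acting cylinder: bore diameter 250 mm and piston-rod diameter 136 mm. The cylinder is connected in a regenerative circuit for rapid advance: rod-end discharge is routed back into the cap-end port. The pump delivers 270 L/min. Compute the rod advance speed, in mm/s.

In regeneration the rod-end outflow joins the pump flow into the cap end, so the net volume the pump must supply per unit advance equals the rod cross-section area.
Rod cross-section A_rod = π/4 × (136 mm)² = 14530 mm^2
v = Q_pump / A_rod

v ≈ 310 mm/s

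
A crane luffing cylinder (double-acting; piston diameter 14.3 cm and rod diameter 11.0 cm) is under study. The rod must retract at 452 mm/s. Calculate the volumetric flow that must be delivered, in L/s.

Rod-side annular area A_ann = π/4 × (14.3² − 11.0²) = 65.57 cm^2
Q = A × v

Q ≈ 2.96 L/s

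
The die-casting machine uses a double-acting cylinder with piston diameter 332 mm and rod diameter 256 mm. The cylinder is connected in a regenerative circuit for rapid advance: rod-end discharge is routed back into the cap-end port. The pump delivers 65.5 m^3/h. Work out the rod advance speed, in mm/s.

In regeneration the rod-end outflow joins the pump flow into the cap end, so the net volume the pump must supply per unit advance equals the rod cross-section area.
Rod cross-section A_rod = π/4 × (256 mm)² = 51470 mm^2
v = Q_pump / A_rod

v ≈ 353 mm/s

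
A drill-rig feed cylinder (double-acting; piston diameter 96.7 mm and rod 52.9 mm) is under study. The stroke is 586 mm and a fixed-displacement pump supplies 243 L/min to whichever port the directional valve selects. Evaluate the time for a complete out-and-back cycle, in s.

t ≈ 1.81 s

Cap-side area A_cap = π/4 × (96.7 mm)² = 7344 mm^2
Rod-side annular area A_ann = π/4 × (96.7² − 52.9²) = 5146 mm^2
t_ext = A_cap·L/Q = 1.063 s
t_ret = A_ann·L/Q = 0.7446 s
t_cycle = t_ext + t_ret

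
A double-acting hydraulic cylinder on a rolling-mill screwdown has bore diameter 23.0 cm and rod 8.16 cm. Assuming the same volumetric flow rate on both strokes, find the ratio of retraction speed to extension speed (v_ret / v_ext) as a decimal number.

Cap-side area A_cap = π/4 × (23.0 cm)² = 415.5 cm^2
Rod-side annular area A_ann = π/4 × (23.0² − 8.16²) = 363.2 cm^2
For equal Q, v ∝ 1/A, so v_ret/v_ext = A_cap/A_ann.

v_ret/v_ext ≈ 1.14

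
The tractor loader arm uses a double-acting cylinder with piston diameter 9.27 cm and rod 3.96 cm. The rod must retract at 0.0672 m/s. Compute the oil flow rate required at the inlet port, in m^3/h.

Q ≈ 1.33 m^3/h

Rod-side annular area A_ann = π/4 × (9.27² − 3.96²) = 55.18 cm^2
Q = A × v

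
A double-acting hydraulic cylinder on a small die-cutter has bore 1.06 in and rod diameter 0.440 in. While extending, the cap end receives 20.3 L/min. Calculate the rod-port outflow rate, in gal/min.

Cap-side area A_cap = π/4 × (1.06 in)² = 0.8825 in^2
Rod-side annular area A_ann = π/4 × (1.06² − 0.440²) = 0.7304 in^2
Piston speed v = Q_in/A_cap; rod-end outflow Q_out = v × A_ann = Q_in × A_ann/A_cap.

Q_out ≈ 4.44 gal/min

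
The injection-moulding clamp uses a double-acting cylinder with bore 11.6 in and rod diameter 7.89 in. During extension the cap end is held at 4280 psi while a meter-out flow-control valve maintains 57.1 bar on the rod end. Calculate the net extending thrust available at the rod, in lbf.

Cap-side area A_cap = π/4 × (11.6 in)² = 105.7 in^2
Rod-side annular area A_ann = π/4 × (11.6² − 7.89²) = 56.79 in^2
Net thrust = P_cap·A_cap − P_rod·A_ann = 4.523e5 lbf − 47030 lbf

F ≈ 4.05e5 lbf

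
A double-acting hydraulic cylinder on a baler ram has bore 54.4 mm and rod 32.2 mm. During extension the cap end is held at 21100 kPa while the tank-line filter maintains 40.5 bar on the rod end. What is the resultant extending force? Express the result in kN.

Cap-side area A_cap = π/4 × (54.4 mm)² = 2324 mm^2
Rod-side annular area A_ann = π/4 × (54.4² − 32.2²) = 1510 mm^2
Net thrust = P_cap·A_cap − P_rod·A_ann = 49.04 kN − 6.115 kN

F ≈ 42.9 kN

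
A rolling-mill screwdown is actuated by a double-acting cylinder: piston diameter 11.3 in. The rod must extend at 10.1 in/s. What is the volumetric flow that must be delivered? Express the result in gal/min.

Cap-side area A_cap = π/4 × (11.3 in)² = 100.3 in^2
Q = A × v

Q ≈ 263 gal/min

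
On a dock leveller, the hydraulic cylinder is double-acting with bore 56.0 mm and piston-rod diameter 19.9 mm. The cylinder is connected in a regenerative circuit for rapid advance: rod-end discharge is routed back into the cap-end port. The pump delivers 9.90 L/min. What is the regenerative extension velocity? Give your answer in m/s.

v ≈ 0.531 m/s

In regeneration the rod-end outflow joins the pump flow into the cap end, so the net volume the pump must supply per unit advance equals the rod cross-section area.
Rod cross-section A_rod = π/4 × (19.9 mm)² = 311.0 mm^2
v = Q_pump / A_rod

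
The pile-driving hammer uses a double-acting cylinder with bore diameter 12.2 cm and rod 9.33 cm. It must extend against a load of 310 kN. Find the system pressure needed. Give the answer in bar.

P ≈ 265 bar

Cap-side area A_cap = π/4 × (12.2 cm)² = 116.9 cm^2
P = F / A = 310 kN / A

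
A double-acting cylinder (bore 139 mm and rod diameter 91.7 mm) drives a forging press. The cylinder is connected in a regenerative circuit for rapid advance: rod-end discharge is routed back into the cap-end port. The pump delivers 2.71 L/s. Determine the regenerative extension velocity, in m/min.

v ≈ 24.6 m/min

In regeneration the rod-end outflow joins the pump flow into the cap end, so the net volume the pump must supply per unit advance equals the rod cross-section area.
Rod cross-section A_rod = π/4 × (91.7 mm)² = 6604 mm^2
v = Q_pump / A_rod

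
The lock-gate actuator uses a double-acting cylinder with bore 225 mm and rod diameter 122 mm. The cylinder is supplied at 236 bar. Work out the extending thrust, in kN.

Cap-side area A_cap = π/4 × (225 mm)² = 39760 mm^2
F = P × A_cap = 236 bar × A_cap

F ≈ 938 kN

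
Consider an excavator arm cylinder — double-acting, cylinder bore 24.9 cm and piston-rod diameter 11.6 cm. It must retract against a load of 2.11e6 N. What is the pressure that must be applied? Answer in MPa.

P ≈ 55.3 MPa

Rod-side annular area A_ann = π/4 × (24.9² − 11.6²) = 381.3 cm^2
Retraction: pressure acts on the annular area.
P = F / A = 2.11e6 N / A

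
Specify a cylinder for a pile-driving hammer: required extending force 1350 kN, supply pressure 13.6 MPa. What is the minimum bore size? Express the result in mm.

D ≈ 356 mm

Extension force acts on the full piston face: F = P × (π/4)D².
D = √(4F / (πP)) = √(4 × 1350 kN / (π × 13.6 MPa))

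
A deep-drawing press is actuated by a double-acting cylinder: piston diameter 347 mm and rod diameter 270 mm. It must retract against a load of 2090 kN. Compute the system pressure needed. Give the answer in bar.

P ≈ 560 bar

Rod-side annular area A_ann = π/4 × (347² − 270²) = 37310 mm^2
Retraction: pressure acts on the annular area.
P = F / A = 2090 kN / A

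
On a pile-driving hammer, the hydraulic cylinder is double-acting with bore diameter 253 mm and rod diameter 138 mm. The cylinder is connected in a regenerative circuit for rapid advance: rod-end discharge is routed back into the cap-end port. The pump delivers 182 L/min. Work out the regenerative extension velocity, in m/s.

In regeneration the rod-end outflow joins the pump flow into the cap end, so the net volume the pump must supply per unit advance equals the rod cross-section area.
Rod cross-section A_rod = π/4 × (138 mm)² = 14960 mm^2
v = Q_pump / A_rod

v ≈ 0.203 m/s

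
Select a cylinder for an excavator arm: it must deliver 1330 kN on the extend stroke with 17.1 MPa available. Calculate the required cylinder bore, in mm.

Extension force acts on the full piston face: F = P × (π/4)D².
D = √(4F / (πP)) = √(4 × 1330 kN / (π × 17.1 MPa))

D ≈ 315 mm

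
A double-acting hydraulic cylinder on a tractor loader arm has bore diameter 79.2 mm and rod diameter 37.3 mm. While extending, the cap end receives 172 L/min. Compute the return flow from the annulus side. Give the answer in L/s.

Q_out ≈ 2.23 L/s

Cap-side area A_cap = π/4 × (79.2 mm)² = 4927 mm^2
Rod-side annular area A_ann = π/4 × (79.2² − 37.3²) = 3834 mm^2
Piston speed v = Q_in/A_cap; rod-end outflow Q_out = v × A_ann = Q_in × A_ann/A_cap.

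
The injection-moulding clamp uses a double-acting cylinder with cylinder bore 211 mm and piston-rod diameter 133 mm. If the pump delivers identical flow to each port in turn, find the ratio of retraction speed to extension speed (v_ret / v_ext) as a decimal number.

v_ret/v_ext ≈ 1.66

Cap-side area A_cap = π/4 × (211 mm)² = 34970 mm^2
Rod-side annular area A_ann = π/4 × (211² − 133²) = 21070 mm^2
For equal Q, v ∝ 1/A, so v_ret/v_ext = A_cap/A_ann.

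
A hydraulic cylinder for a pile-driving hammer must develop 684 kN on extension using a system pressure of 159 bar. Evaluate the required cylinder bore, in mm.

Extension force acts on the full piston face: F = P × (π/4)D².
D = √(4F / (πP)) = √(4 × 684 kN / (π × 159 bar))

D ≈ 234 mm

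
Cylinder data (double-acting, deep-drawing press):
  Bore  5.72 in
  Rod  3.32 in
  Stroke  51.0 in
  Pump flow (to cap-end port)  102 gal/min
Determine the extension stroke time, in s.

Cap-side area A_cap = π/4 × (5.72 in)² = 25.70 in^2
Swept volume V = A × L; t = V / Q = A·L / Q

t ≈ 3.34 s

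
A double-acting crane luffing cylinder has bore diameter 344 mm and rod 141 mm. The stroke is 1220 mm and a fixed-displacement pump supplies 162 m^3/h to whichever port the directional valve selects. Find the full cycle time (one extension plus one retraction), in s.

Cap-side area A_cap = π/4 × (344 mm)² = 92940 mm^2
Rod-side annular area A_ann = π/4 × (344² − 141²) = 77330 mm^2
t_ext = A_cap·L/Q = 2.520 s
t_ret = A_ann·L/Q = 2.096 s
t_cycle = t_ext + t_ret

t ≈ 4.62 s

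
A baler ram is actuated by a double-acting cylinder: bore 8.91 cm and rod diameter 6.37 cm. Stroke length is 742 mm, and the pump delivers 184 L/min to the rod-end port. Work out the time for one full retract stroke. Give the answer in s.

t ≈ 0.738 s

Rod-side annular area A_ann = π/4 × (8.91² − 6.37²) = 30.48 cm^2
Swept volume V = A × L; t = V / Q = A·L / Q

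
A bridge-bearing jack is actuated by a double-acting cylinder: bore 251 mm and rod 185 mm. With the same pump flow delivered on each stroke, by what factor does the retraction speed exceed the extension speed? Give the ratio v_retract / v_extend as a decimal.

v_ret/v_ext ≈ 2.19

Cap-side area A_cap = π/4 × (251 mm)² = 49480 mm^2
Rod-side annular area A_ann = π/4 × (251² − 185²) = 22600 mm^2
For equal Q, v ∝ 1/A, so v_ret/v_ext = A_cap/A_ann.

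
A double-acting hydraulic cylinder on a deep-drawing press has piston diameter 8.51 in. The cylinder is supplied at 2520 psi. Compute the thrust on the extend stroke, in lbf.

F ≈ 1.43e5 lbf

Cap-side area A_cap = π/4 × (8.51 in)² = 56.88 in^2
F = P × A_cap = 2520 psi × A_cap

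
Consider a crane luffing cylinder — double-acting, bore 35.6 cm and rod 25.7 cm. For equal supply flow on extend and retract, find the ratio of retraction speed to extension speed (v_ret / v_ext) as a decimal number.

Cap-side area A_cap = π/4 × (35.6 cm)² = 995.4 cm^2
Rod-side annular area A_ann = π/4 × (35.6² − 25.7²) = 476.6 cm^2
For equal Q, v ∝ 1/A, so v_ret/v_ext = A_cap/A_ann.

v_ret/v_ext ≈ 2.09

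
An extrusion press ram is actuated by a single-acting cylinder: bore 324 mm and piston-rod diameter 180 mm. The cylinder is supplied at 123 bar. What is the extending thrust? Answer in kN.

F ≈ 1010 kN

Cap-side area A_cap = π/4 × (324 mm)² = 82450 mm^2
F = P × A_cap = 123 bar × A_cap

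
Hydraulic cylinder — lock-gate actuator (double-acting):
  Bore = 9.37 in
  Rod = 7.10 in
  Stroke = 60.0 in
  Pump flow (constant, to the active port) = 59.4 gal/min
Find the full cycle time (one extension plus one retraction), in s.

Cap-side area A_cap = π/4 × (9.37 in)² = 68.96 in^2
Rod-side annular area A_ann = π/4 × (9.37² − 7.10²) = 29.36 in^2
t_ext = A_cap·L/Q = 18.09 s
t_ret = A_ann·L/Q = 7.704 s
t_cycle = t_ext + t_ret

t ≈ 25.8 s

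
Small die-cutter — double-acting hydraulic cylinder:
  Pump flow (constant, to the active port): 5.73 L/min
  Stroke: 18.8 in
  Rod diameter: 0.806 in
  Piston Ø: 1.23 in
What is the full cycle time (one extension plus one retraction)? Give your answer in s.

Cap-side area A_cap = π/4 × (1.23 in)² = 1.188 in^2
Rod-side annular area A_ann = π/4 × (1.23² − 0.806²) = 0.6780 in^2
t_ext = A_cap·L/Q = 3.833 s
t_ret = A_ann·L/Q = 2.187 s
t_cycle = t_ext + t_ret

t ≈ 6.02 s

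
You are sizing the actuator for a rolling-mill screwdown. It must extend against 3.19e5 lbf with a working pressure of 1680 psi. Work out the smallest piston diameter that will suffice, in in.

Extension force acts on the full piston face: F = P × (π/4)D².
D = √(4F / (πP)) = √(4 × 3.19e5 lbf / (π × 1680 psi))

D ≈ 15.5 in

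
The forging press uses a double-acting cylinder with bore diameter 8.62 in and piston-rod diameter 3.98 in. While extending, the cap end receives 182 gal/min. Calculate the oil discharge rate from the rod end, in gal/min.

Cap-side area A_cap = π/4 × (8.62 in)² = 58.36 in^2
Rod-side annular area A_ann = π/4 × (8.62² − 3.98²) = 45.92 in^2
Piston speed v = Q_in/A_cap; rod-end outflow Q_out = v × A_ann = Q_in × A_ann/A_cap.

Q_out ≈ 143 gal/min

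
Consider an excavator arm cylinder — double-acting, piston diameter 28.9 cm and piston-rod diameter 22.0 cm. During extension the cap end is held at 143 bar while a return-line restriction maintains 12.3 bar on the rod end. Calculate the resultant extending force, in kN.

F ≈ 904 kN

Cap-side area A_cap = π/4 × (28.9 cm)² = 656.0 cm^2
Rod-side annular area A_ann = π/4 × (28.9² − 22.0²) = 275.8 cm^2
Net thrust = P_cap·A_cap − P_rod·A_ann = 938.0 kN − 33.93 kN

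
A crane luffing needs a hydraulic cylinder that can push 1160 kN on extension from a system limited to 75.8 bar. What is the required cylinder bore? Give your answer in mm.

Extension force acts on the full piston face: F = P × (π/4)D².
D = √(4F / (πP)) = √(4 × 1160 kN / (π × 75.8 bar))

D ≈ 441 mm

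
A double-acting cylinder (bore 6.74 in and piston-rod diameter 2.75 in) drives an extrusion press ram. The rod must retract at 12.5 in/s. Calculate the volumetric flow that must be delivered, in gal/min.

Rod-side annular area A_ann = π/4 × (6.74² − 2.75²) = 29.74 in^2
Q = A × v

Q ≈ 96.6 gal/min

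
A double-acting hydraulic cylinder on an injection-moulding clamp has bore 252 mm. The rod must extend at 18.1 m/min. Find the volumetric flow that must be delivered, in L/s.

Q ≈ 15.0 L/s

Cap-side area A_cap = π/4 × (252 mm)² = 49880 mm^2
Q = A × v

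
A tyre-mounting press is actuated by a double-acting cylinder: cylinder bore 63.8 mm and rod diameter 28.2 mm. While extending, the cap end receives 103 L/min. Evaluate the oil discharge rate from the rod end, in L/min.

Cap-side area A_cap = π/4 × (63.8 mm)² = 3197 mm^2
Rod-side annular area A_ann = π/4 × (63.8² − 28.2²) = 2572 mm^2
Piston speed v = Q_in/A_cap; rod-end outflow Q_out = v × A_ann = Q_in × A_ann/A_cap.

Q_out ≈ 82.9 L/min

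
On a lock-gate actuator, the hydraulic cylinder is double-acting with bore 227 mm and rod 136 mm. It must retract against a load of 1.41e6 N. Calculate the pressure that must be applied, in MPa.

P ≈ 54.3 MPa

Rod-side annular area A_ann = π/4 × (227² − 136²) = 25940 mm^2
Retraction: pressure acts on the annular area.
P = F / A = 1.41e6 N / A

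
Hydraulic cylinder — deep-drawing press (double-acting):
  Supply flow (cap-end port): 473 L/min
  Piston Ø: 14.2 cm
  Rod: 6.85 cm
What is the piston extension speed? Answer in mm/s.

v ≈ 498 mm/s

Cap-side area A_cap = π/4 × (14.2 cm)² = 158.4 cm^2
v = Q / A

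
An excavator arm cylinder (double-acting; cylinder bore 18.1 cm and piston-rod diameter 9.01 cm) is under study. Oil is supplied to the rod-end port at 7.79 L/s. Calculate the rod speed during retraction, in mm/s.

v ≈ 402 mm/s

Rod-side annular area A_ann = π/4 × (18.1² − 9.01²) = 193.5 cm^2
Flow into the rod-end port fills the annular volume.
v = Q / A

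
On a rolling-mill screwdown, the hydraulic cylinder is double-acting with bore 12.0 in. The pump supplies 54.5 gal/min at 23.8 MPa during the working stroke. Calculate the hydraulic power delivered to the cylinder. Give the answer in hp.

W ≈ 110 hp

Hydraulic power = P × Q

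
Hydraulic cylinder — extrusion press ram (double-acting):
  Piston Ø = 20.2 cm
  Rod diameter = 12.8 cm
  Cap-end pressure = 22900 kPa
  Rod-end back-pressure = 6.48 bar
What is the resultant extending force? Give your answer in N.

F ≈ 7.21e5 N

Cap-side area A_cap = π/4 × (20.2 cm)² = 320.5 cm^2
Rod-side annular area A_ann = π/4 × (20.2² − 12.8²) = 191.8 cm^2
Net thrust = P_cap·A_cap − P_rod·A_ann = 7.339e5 N − 12430 N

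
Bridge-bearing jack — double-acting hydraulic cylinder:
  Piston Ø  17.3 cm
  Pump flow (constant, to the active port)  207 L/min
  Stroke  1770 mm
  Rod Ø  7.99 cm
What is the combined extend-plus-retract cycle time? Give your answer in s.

t ≈ 21.5 s

Cap-side area A_cap = π/4 × (17.3 cm)² = 235.1 cm^2
Rod-side annular area A_ann = π/4 × (17.3² − 7.99²) = 184.9 cm^2
t_ext = A_cap·L/Q = 12.06 s
t_ret = A_ann·L/Q = 9.487 s
t_cycle = t_ext + t_ret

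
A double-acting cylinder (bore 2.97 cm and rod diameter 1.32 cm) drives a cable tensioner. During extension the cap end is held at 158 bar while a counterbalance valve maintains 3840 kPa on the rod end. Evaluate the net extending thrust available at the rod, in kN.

F ≈ 8.81 kN

Cap-side area A_cap = π/4 × (2.97 cm)² = 6.928 cm^2
Rod-side annular area A_ann = π/4 × (2.97² − 1.32²) = 5.559 cm^2
Net thrust = P_cap·A_cap − P_rod·A_ann = 10.95 kN − 2.135 kN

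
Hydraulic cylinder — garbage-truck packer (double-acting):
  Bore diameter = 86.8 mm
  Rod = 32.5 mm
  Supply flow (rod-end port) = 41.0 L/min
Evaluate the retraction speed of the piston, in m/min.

v ≈ 8.06 m/min

Rod-side annular area A_ann = π/4 × (86.8² − 32.5²) = 5088 mm^2
Flow into the rod-end port fills the annular volume.
v = Q / A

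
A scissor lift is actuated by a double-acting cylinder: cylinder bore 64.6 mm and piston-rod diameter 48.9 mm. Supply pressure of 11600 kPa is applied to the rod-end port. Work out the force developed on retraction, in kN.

Rod-side annular area A_ann = π/4 × (64.6² − 48.9²) = 1400 mm^2
On retraction the pressure acts on the annular area (bore minus rod).
F = P × A_ann

F ≈ 16.2 kN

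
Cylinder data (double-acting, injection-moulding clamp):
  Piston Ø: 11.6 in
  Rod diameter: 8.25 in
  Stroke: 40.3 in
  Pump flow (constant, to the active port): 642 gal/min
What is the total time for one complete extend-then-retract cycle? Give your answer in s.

Cap-side area A_cap = π/4 × (11.6 in)² = 105.7 in^2
Rod-side annular area A_ann = π/4 × (11.6² − 8.25²) = 52.23 in^2
t_ext = A_cap·L/Q = 1.723 s
t_ret = A_ann·L/Q = 0.8515 s
t_cycle = t_ext + t_ret

t ≈ 2.57 s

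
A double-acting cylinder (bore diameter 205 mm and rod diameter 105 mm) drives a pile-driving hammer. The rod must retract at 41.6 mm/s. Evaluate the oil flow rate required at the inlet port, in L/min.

Q ≈ 60.8 L/min

Rod-side annular area A_ann = π/4 × (205² − 105²) = 24350 mm^2
Q = A × v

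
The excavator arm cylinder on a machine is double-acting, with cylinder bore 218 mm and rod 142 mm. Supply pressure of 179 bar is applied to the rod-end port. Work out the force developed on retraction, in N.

F ≈ 3.85e5 N

Rod-side annular area A_ann = π/4 × (218² − 142²) = 21490 mm^2
On retraction the pressure acts on the annular area (bore minus rod).
F = P × A_ann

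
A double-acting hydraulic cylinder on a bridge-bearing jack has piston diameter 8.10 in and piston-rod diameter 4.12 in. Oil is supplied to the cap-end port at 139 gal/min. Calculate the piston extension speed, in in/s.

v ≈ 10.4 in/s

Cap-side area A_cap = π/4 × (8.10 in)² = 51.53 in^2
v = Q / A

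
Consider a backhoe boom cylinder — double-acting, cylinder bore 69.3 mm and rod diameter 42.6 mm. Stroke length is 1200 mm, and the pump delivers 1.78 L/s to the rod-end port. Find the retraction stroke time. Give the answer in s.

Rod-side annular area A_ann = π/4 × (69.3² − 42.6²) = 2347 mm^2
Swept volume V = A × L; t = V / Q = A·L / Q

t ≈ 1.58 s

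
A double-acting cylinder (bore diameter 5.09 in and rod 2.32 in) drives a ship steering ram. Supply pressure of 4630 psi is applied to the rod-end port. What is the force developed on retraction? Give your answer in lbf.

Rod-side annular area A_ann = π/4 × (5.09² − 2.32²) = 16.12 in^2
On retraction the pressure acts on the annular area (bore minus rod).
F = P × A_ann

F ≈ 74600 lbf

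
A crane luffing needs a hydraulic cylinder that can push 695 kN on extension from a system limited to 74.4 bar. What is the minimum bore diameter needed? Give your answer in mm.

D ≈ 345 mm

Extension force acts on the full piston face: F = P × (π/4)D².
D = √(4F / (πP)) = √(4 × 695 kN / (π × 74.4 bar))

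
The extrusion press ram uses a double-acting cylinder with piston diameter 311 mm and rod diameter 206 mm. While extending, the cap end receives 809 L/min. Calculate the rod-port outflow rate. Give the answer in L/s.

Q_out ≈ 7.57 L/s

Cap-side area A_cap = π/4 × (311 mm)² = 75960 mm^2
Rod-side annular area A_ann = π/4 × (311² − 206²) = 42640 mm^2
Piston speed v = Q_in/A_cap; rod-end outflow Q_out = v × A_ann = Q_in × A_ann/A_cap.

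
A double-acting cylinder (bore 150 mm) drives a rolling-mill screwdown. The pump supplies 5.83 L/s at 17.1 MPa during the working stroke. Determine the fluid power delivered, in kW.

W ≈ 99.7 kW

Hydraulic power = P × Q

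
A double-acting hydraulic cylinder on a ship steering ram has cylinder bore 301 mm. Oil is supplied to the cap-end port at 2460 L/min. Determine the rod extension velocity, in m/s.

Cap-side area A_cap = π/4 × (301 mm)² = 71160 mm^2
v = Q / A

v ≈ 0.576 m/s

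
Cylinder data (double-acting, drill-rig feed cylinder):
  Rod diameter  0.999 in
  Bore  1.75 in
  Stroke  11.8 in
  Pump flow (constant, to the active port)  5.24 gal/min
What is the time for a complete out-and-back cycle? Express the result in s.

t ≈ 2.36 s

Cap-side area A_cap = π/4 × (1.75 in)² = 2.405 in^2
Rod-side annular area A_ann = π/4 × (1.75² − 0.999²) = 1.621 in^2
t_ext = A_cap·L/Q = 1.407 s
t_ret = A_ann·L/Q = 0.9484 s
t_cycle = t_ext + t_ret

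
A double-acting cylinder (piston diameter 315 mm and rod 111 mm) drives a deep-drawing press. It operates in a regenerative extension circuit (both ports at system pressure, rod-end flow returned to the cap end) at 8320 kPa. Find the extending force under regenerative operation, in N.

F ≈ 80500 N

With equal pressure on both faces, forces on the annular region cancel; the net push is pressure × rod cross-section.
Rod cross-section A_rod = π/4 × (111 mm)² = 9677 mm^2
F = P × A_rod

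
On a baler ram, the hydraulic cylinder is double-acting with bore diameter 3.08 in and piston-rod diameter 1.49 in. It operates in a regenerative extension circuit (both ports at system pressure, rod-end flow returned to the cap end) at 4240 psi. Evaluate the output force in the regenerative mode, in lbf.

F ≈ 7390 lbf

With equal pressure on both faces, forces on the annular region cancel; the net push is pressure × rod cross-section.
Rod cross-section A_rod = π/4 × (1.49 in)² = 1.744 in^2
F = P × A_rod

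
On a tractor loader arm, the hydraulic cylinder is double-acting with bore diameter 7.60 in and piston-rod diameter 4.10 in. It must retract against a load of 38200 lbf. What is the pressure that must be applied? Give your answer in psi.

P ≈ 1190 psi

Rod-side annular area A_ann = π/4 × (7.60² − 4.10²) = 32.16 in^2
Retraction: pressure acts on the annular area.
P = F / A = 38200 lbf / A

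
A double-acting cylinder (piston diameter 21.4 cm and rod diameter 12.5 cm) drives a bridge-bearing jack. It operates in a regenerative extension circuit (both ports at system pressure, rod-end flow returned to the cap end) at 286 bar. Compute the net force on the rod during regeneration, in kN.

With equal pressure on both faces, forces on the annular region cancel; the net push is pressure × rod cross-section.
Rod cross-section A_rod = π/4 × (12.5 cm)² = 122.7 cm^2
F = P × A_rod

F ≈ 351 kN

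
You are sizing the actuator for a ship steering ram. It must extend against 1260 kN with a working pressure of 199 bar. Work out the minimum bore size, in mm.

Extension force acts on the full piston face: F = P × (π/4)D².
D = √(4F / (πP)) = √(4 × 1260 kN / (π × 199 bar))

D ≈ 284 mm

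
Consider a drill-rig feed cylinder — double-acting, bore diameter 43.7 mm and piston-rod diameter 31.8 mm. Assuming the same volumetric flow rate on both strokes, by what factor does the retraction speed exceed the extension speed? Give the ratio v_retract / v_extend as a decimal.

Cap-side area A_cap = π/4 × (43.7 mm)² = 1500 mm^2
Rod-side annular area A_ann = π/4 × (43.7² − 31.8²) = 705.6 mm^2
For equal Q, v ∝ 1/A, so v_ret/v_ext = A_cap/A_ann.

v_ret/v_ext ≈ 2.13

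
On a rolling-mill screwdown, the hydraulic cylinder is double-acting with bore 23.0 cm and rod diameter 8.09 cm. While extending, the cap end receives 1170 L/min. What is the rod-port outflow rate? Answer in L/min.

Cap-side area A_cap = π/4 × (23.0 cm)² = 415.5 cm^2
Rod-side annular area A_ann = π/4 × (23.0² − 8.09²) = 364.1 cm^2
Piston speed v = Q_in/A_cap; rod-end outflow Q_out = v × A_ann = Q_in × A_ann/A_cap.

Q_out ≈ 1030 L/min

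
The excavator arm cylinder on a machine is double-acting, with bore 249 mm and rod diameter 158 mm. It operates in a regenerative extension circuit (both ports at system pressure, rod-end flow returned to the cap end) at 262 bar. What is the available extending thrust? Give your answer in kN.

F ≈ 514 kN

With equal pressure on both faces, forces on the annular region cancel; the net push is pressure × rod cross-section.
Rod cross-section A_rod = π/4 × (158 mm)² = 19610 mm^2
F = P × A_rod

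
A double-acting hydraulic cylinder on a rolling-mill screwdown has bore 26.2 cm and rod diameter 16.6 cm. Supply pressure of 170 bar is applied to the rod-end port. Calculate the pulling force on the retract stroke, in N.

Rod-side annular area A_ann = π/4 × (26.2² − 16.6²) = 322.7 cm^2
On retraction the pressure acts on the annular area (bore minus rod).
F = P × A_ann

F ≈ 5.49e5 N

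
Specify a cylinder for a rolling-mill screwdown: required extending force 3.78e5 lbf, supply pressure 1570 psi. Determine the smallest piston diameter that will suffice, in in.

Extension force acts on the full piston face: F = P × (π/4)D².
D = √(4F / (πP)) = √(4 × 3.78e5 lbf / (π × 1570 psi))

D ≈ 17.5 in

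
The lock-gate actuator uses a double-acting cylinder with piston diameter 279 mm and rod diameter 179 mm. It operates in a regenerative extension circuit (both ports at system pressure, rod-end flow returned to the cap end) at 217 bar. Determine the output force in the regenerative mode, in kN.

F ≈ 546 kN

With equal pressure on both faces, forces on the annular region cancel; the net push is pressure × rod cross-section.
Rod cross-section A_rod = π/4 × (179 mm)² = 25160 mm^2
F = P × A_rod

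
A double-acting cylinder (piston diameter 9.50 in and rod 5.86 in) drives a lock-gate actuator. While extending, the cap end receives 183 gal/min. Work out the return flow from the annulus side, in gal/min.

Cap-side area A_cap = π/4 × (9.50 in)² = 70.88 in^2
Rod-side annular area A_ann = π/4 × (9.50² − 5.86²) = 43.91 in^2
Piston speed v = Q_in/A_cap; rod-end outflow Q_out = v × A_ann = Q_in × A_ann/A_cap.

Q_out ≈ 113 gal/min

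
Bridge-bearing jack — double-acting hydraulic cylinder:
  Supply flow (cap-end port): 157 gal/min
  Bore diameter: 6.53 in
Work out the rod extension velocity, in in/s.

Cap-side area A_cap = π/4 × (6.53 in)² = 33.49 in^2
v = Q / A

v ≈ 18.0 in/s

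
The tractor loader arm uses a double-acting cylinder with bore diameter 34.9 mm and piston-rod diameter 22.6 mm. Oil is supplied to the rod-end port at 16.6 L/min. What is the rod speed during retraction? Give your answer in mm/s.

v ≈ 498 mm/s

Rod-side annular area A_ann = π/4 × (34.9² − 22.6²) = 555.5 mm^2
Flow into the rod-end port fills the annular volume.
v = Q / A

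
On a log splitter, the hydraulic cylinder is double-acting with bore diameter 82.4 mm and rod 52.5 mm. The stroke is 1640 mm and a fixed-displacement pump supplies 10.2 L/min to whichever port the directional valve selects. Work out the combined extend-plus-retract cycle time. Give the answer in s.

t ≈ 82.0 s

Cap-side area A_cap = π/4 × (82.4 mm)² = 5333 mm^2
Rod-side annular area A_ann = π/4 × (82.4² − 52.5²) = 3168 mm^2
t_ext = A_cap·L/Q = 51.44 s
t_ret = A_ann·L/Q = 30.56 s
t_cycle = t_ext + t_ret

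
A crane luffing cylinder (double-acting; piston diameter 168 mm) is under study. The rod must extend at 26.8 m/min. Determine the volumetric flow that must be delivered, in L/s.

Q ≈ 9.90 L/s

Cap-side area A_cap = π/4 × (168 mm)² = 22170 mm^2
Q = A × v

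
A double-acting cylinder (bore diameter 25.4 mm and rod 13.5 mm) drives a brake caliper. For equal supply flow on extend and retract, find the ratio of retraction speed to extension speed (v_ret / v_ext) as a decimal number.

v_ret/v_ext ≈ 1.39

Cap-side area A_cap = π/4 × (25.4 mm)² = 506.7 mm^2
Rod-side annular area A_ann = π/4 × (25.4² − 13.5²) = 363.6 mm^2
For equal Q, v ∝ 1/A, so v_ret/v_ext = A_cap/A_ann.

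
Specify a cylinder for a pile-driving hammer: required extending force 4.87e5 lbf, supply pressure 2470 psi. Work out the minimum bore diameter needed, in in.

Extension force acts on the full piston face: F = P × (π/4)D².
D = √(4F / (πP)) = √(4 × 4.87e5 lbf / (π × 2470 psi))

D ≈ 15.8 in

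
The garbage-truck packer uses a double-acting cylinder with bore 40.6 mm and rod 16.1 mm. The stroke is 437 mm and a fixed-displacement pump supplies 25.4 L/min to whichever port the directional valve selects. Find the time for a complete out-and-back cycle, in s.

Cap-side area A_cap = π/4 × (40.6 mm)² = 1295 mm^2
Rod-side annular area A_ann = π/4 × (40.6² − 16.1²) = 1091 mm^2
t_ext = A_cap·L/Q = 1.336 s
t_ret = A_ann·L/Q = 1.126 s
t_cycle = t_ext + t_ret

t ≈ 2.46 s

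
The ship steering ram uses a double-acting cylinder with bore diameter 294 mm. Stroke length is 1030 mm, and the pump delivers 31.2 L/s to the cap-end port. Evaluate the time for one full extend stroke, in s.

t ≈ 2.24 s

Cap-side area A_cap = π/4 × (294 mm)² = 67890 mm^2
Swept volume V = A × L; t = V / Q = A·L / Q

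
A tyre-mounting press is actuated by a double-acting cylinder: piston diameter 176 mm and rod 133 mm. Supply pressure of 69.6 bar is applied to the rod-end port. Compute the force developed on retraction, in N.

F ≈ 72600 N

Rod-side annular area A_ann = π/4 × (176² − 133²) = 10440 mm^2
On retraction the pressure acts on the annular area (bore minus rod).
F = P × A_ann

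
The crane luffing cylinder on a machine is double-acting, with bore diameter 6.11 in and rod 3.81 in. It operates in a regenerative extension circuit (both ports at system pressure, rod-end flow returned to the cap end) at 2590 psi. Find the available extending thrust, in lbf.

With equal pressure on both faces, forces on the annular region cancel; the net push is pressure × rod cross-section.
Rod cross-section A_rod = π/4 × (3.81 in)² = 11.40 in^2
F = P × A_rod

F ≈ 29500 lbf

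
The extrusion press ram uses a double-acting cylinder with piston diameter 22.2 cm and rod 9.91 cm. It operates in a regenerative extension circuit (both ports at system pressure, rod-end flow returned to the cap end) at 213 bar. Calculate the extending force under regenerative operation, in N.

F ≈ 1.64e5 N

With equal pressure on both faces, forces on the annular region cancel; the net push is pressure × rod cross-section.
Rod cross-section A_rod = π/4 × (9.91 cm)² = 77.13 cm^2
F = P × A_rod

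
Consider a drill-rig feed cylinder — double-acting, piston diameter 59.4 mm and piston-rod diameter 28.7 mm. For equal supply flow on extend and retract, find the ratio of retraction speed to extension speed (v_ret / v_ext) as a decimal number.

Cap-side area A_cap = π/4 × (59.4 mm)² = 2771 mm^2
Rod-side annular area A_ann = π/4 × (59.4² − 28.7²) = 2124 mm^2
For equal Q, v ∝ 1/A, so v_ret/v_ext = A_cap/A_ann.

v_ret/v_ext ≈ 1.30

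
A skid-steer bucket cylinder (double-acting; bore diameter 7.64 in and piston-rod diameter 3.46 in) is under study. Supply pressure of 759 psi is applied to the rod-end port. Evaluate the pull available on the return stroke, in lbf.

F ≈ 27700 lbf

Rod-side annular area A_ann = π/4 × (7.64² − 3.46²) = 36.44 in^2
On retraction the pressure acts on the annular area (bore minus rod).
F = P × A_ann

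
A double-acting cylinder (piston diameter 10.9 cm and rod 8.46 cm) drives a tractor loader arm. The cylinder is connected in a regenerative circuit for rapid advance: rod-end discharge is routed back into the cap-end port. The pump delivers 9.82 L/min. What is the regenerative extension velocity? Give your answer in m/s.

In regeneration the rod-end outflow joins the pump flow into the cap end, so the net volume the pump must supply per unit advance equals the rod cross-section area.
Rod cross-section A_rod = π/4 × (8.46 cm)² = 56.21 cm^2
v = Q_pump / A_rod

v ≈ 0.0291 m/s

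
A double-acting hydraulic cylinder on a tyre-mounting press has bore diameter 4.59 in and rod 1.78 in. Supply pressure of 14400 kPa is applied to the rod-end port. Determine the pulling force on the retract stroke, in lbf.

F ≈ 29400 lbf

Rod-side annular area A_ann = π/4 × (4.59² − 1.78²) = 14.06 in^2
On retraction the pressure acts on the annular area (bore minus rod).
F = P × A_ann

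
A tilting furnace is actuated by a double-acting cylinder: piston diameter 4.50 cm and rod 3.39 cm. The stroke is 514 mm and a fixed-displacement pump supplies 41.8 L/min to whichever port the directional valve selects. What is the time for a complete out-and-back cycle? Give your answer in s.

Cap-side area A_cap = π/4 × (4.50 cm)² = 15.90 cm^2
Rod-side annular area A_ann = π/4 × (4.50² − 3.39²) = 6.878 cm^2
t_ext = A_cap·L/Q = 1.173 s
t_ret = A_ann·L/Q = 0.5075 s
t_cycle = t_ext + t_ret

t ≈ 1.68 s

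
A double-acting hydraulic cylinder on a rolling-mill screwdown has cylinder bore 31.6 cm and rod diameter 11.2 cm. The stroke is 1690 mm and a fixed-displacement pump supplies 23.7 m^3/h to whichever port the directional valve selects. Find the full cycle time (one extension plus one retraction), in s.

Cap-side area A_cap = π/4 × (31.6 cm)² = 784.3 cm^2
Rod-side annular area A_ann = π/4 × (31.6² − 11.2²) = 685.7 cm^2
t_ext = A_cap·L/Q = 20.13 s
t_ret = A_ann·L/Q = 17.60 s
t_cycle = t_ext + t_ret

t ≈ 37.7 s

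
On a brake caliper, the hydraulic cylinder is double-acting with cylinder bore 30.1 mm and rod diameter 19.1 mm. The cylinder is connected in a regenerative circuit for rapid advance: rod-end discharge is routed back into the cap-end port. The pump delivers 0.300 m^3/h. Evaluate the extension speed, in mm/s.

v ≈ 291 mm/s

In regeneration the rod-end outflow joins the pump flow into the cap end, so the net volume the pump must supply per unit advance equals the rod cross-section area.
Rod cross-section A_rod = π/4 × (19.1 mm)² = 286.5 mm^2
v = Q_pump / A_rod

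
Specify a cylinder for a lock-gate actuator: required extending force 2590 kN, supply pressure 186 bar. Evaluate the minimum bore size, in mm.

D ≈ 421 mm

Extension force acts on the full piston face: F = P × (π/4)D².
D = √(4F / (πP)) = √(4 × 2590 kN / (π × 186 bar))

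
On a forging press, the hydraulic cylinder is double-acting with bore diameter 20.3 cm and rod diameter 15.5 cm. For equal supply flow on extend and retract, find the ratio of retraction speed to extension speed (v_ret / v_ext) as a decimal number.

v_ret/v_ext ≈ 2.40

Cap-side area A_cap = π/4 × (20.3 cm)² = 323.7 cm^2
Rod-side annular area A_ann = π/4 × (20.3² − 15.5²) = 135.0 cm^2
For equal Q, v ∝ 1/A, so v_ret/v_ext = A_cap/A_ann.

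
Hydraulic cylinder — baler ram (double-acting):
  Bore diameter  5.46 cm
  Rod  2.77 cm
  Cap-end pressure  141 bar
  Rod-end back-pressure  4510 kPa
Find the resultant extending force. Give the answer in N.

F ≈ 25200 N

Cap-side area A_cap = π/4 × (5.46 cm)² = 23.41 cm^2
Rod-side annular area A_ann = π/4 × (5.46² − 2.77²) = 17.39 cm^2
Net thrust = P_cap·A_cap − P_rod·A_ann = 33010 N − 7842 N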